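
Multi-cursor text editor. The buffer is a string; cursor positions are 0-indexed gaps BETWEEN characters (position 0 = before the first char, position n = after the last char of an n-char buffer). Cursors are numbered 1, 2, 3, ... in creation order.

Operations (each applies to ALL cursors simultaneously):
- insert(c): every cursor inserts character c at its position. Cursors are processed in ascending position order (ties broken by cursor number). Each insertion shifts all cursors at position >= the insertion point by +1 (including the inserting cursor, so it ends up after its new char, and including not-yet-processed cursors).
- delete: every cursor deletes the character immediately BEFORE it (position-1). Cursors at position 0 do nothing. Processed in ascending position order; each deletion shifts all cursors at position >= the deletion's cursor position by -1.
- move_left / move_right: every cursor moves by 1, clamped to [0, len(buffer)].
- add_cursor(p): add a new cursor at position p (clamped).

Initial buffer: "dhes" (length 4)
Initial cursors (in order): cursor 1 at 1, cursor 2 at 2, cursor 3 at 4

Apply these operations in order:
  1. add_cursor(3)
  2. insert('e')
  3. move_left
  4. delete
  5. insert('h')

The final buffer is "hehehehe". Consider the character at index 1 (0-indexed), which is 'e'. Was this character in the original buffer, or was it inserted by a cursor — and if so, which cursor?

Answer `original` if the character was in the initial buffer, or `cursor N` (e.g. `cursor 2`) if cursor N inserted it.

Answer: cursor 1

Derivation:
After op 1 (add_cursor(3)): buffer="dhes" (len 4), cursors c1@1 c2@2 c4@3 c3@4, authorship ....
After op 2 (insert('e')): buffer="deheeese" (len 8), cursors c1@2 c2@4 c4@6 c3@8, authorship .1.2.4.3
After op 3 (move_left): buffer="deheeese" (len 8), cursors c1@1 c2@3 c4@5 c3@7, authorship .1.2.4.3
After op 4 (delete): buffer="eeee" (len 4), cursors c1@0 c2@1 c4@2 c3@3, authorship 1243
After op 5 (insert('h')): buffer="hehehehe" (len 8), cursors c1@1 c2@3 c4@5 c3@7, authorship 11224433
Authorship (.=original, N=cursor N): 1 1 2 2 4 4 3 3
Index 1: author = 1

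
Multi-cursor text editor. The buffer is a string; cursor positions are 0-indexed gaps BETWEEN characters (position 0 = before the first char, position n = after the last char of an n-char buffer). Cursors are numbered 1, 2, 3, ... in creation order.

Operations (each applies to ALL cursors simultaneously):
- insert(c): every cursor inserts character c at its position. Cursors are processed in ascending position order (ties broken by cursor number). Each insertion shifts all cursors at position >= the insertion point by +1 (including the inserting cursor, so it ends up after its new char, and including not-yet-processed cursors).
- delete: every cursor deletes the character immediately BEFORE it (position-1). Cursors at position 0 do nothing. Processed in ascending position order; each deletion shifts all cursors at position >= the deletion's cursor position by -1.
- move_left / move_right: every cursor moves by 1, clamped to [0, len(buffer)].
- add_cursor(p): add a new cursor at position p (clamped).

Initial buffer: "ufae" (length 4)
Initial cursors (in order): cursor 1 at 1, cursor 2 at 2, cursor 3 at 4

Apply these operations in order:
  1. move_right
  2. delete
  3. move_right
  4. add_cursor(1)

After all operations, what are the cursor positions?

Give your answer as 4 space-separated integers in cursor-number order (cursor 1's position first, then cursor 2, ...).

After op 1 (move_right): buffer="ufae" (len 4), cursors c1@2 c2@3 c3@4, authorship ....
After op 2 (delete): buffer="u" (len 1), cursors c1@1 c2@1 c3@1, authorship .
After op 3 (move_right): buffer="u" (len 1), cursors c1@1 c2@1 c3@1, authorship .
After op 4 (add_cursor(1)): buffer="u" (len 1), cursors c1@1 c2@1 c3@1 c4@1, authorship .

Answer: 1 1 1 1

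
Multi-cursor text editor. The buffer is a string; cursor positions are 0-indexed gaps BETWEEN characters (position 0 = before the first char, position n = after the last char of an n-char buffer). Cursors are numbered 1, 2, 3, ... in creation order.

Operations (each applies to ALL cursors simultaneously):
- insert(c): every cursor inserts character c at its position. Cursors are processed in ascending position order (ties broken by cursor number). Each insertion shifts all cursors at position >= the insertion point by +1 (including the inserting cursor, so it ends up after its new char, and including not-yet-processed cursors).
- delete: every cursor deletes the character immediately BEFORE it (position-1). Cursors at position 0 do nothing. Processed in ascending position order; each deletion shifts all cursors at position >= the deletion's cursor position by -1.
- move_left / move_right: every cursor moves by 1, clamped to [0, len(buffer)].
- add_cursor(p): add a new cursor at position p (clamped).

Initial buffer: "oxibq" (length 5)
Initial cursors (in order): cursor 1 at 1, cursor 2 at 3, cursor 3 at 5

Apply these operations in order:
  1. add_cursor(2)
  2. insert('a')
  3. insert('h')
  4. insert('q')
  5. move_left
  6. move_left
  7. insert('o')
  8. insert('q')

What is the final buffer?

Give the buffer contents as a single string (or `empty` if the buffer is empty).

After op 1 (add_cursor(2)): buffer="oxibq" (len 5), cursors c1@1 c4@2 c2@3 c3@5, authorship .....
After op 2 (insert('a')): buffer="oaxaiabqa" (len 9), cursors c1@2 c4@4 c2@6 c3@9, authorship .1.4.2..3
After op 3 (insert('h')): buffer="oahxahiahbqah" (len 13), cursors c1@3 c4@6 c2@9 c3@13, authorship .11.44.22..33
After op 4 (insert('q')): buffer="oahqxahqiahqbqahq" (len 17), cursors c1@4 c4@8 c2@12 c3@17, authorship .111.444.222..333
After op 5 (move_left): buffer="oahqxahqiahqbqahq" (len 17), cursors c1@3 c4@7 c2@11 c3@16, authorship .111.444.222..333
After op 6 (move_left): buffer="oahqxahqiahqbqahq" (len 17), cursors c1@2 c4@6 c2@10 c3@15, authorship .111.444.222..333
After op 7 (insert('o')): buffer="oaohqxaohqiaohqbqaohq" (len 21), cursors c1@3 c4@8 c2@13 c3@19, authorship .1111.4444.2222..3333
After op 8 (insert('q')): buffer="oaoqhqxaoqhqiaoqhqbqaoqhq" (len 25), cursors c1@4 c4@10 c2@16 c3@23, authorship .11111.44444.22222..33333

Answer: oaoqhqxaoqhqiaoqhqbqaoqhq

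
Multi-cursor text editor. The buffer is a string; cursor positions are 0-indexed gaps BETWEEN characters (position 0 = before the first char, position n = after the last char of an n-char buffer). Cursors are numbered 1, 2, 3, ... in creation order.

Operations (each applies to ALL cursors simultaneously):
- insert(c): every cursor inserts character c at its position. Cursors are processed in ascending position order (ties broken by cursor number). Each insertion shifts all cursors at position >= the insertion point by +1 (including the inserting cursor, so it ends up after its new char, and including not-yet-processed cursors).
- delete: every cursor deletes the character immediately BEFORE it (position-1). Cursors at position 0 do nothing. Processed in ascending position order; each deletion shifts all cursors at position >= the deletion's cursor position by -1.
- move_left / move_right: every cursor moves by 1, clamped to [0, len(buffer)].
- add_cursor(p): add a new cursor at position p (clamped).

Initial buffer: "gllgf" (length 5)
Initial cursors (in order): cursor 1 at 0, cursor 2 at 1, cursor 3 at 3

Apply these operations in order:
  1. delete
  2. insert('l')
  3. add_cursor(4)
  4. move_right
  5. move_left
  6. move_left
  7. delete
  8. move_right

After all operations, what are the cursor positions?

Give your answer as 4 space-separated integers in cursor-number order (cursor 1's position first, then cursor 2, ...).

Answer: 1 1 1 1

Derivation:
After op 1 (delete): buffer="lgf" (len 3), cursors c1@0 c2@0 c3@1, authorship ...
After op 2 (insert('l')): buffer="llllgf" (len 6), cursors c1@2 c2@2 c3@4, authorship 12.3..
After op 3 (add_cursor(4)): buffer="llllgf" (len 6), cursors c1@2 c2@2 c3@4 c4@4, authorship 12.3..
After op 4 (move_right): buffer="llllgf" (len 6), cursors c1@3 c2@3 c3@5 c4@5, authorship 12.3..
After op 5 (move_left): buffer="llllgf" (len 6), cursors c1@2 c2@2 c3@4 c4@4, authorship 12.3..
After op 6 (move_left): buffer="llllgf" (len 6), cursors c1@1 c2@1 c3@3 c4@3, authorship 12.3..
After op 7 (delete): buffer="lgf" (len 3), cursors c1@0 c2@0 c3@0 c4@0, authorship 3..
After op 8 (move_right): buffer="lgf" (len 3), cursors c1@1 c2@1 c3@1 c4@1, authorship 3..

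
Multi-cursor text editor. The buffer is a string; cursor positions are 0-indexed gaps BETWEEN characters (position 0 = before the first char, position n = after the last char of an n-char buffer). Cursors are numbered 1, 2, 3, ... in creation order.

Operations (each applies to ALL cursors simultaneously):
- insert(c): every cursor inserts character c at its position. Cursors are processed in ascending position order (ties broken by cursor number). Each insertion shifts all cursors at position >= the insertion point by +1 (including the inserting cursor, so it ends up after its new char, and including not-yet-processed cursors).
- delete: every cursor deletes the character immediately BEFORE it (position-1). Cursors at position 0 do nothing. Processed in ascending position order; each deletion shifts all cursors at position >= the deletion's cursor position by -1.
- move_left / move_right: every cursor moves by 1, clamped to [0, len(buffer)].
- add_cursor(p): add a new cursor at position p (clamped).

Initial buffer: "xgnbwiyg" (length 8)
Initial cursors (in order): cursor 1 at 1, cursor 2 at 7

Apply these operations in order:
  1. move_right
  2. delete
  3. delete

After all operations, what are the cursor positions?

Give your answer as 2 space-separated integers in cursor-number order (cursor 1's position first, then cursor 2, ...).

Answer: 0 4

Derivation:
After op 1 (move_right): buffer="xgnbwiyg" (len 8), cursors c1@2 c2@8, authorship ........
After op 2 (delete): buffer="xnbwiy" (len 6), cursors c1@1 c2@6, authorship ......
After op 3 (delete): buffer="nbwi" (len 4), cursors c1@0 c2@4, authorship ....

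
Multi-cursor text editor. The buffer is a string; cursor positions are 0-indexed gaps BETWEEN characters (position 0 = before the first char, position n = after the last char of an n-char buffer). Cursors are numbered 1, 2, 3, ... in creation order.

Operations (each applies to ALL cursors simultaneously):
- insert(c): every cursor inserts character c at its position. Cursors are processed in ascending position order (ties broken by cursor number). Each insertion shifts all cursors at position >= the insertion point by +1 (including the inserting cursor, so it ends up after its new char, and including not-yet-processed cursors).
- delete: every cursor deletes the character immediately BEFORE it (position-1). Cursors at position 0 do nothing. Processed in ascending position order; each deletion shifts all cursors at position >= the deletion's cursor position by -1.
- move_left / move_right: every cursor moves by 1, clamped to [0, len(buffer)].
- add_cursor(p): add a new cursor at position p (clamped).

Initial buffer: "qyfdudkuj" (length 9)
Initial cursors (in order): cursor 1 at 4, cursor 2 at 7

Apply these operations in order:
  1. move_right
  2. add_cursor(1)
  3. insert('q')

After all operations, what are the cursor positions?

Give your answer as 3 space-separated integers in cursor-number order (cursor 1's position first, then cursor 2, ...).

After op 1 (move_right): buffer="qyfdudkuj" (len 9), cursors c1@5 c2@8, authorship .........
After op 2 (add_cursor(1)): buffer="qyfdudkuj" (len 9), cursors c3@1 c1@5 c2@8, authorship .........
After op 3 (insert('q')): buffer="qqyfduqdkuqj" (len 12), cursors c3@2 c1@7 c2@11, authorship .3....1...2.

Answer: 7 11 2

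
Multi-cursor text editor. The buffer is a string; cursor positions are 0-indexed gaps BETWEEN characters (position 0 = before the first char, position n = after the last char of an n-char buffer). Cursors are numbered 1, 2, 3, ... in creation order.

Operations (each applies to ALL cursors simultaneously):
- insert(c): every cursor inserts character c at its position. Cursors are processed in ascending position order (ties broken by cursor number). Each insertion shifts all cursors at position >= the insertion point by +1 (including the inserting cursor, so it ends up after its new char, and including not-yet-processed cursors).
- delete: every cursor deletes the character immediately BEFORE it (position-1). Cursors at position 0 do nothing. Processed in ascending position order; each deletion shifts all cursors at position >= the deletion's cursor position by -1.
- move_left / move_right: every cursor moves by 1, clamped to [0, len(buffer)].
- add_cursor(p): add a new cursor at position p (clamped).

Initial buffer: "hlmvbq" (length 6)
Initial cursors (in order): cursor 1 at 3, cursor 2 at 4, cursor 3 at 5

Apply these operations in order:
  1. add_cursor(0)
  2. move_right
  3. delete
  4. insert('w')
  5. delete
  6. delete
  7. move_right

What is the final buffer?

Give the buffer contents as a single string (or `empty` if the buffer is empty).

Answer: empty

Derivation:
After op 1 (add_cursor(0)): buffer="hlmvbq" (len 6), cursors c4@0 c1@3 c2@4 c3@5, authorship ......
After op 2 (move_right): buffer="hlmvbq" (len 6), cursors c4@1 c1@4 c2@5 c3@6, authorship ......
After op 3 (delete): buffer="lm" (len 2), cursors c4@0 c1@2 c2@2 c3@2, authorship ..
After op 4 (insert('w')): buffer="wlmwww" (len 6), cursors c4@1 c1@6 c2@6 c3@6, authorship 4..123
After op 5 (delete): buffer="lm" (len 2), cursors c4@0 c1@2 c2@2 c3@2, authorship ..
After op 6 (delete): buffer="" (len 0), cursors c1@0 c2@0 c3@0 c4@0, authorship 
After op 7 (move_right): buffer="" (len 0), cursors c1@0 c2@0 c3@0 c4@0, authorship 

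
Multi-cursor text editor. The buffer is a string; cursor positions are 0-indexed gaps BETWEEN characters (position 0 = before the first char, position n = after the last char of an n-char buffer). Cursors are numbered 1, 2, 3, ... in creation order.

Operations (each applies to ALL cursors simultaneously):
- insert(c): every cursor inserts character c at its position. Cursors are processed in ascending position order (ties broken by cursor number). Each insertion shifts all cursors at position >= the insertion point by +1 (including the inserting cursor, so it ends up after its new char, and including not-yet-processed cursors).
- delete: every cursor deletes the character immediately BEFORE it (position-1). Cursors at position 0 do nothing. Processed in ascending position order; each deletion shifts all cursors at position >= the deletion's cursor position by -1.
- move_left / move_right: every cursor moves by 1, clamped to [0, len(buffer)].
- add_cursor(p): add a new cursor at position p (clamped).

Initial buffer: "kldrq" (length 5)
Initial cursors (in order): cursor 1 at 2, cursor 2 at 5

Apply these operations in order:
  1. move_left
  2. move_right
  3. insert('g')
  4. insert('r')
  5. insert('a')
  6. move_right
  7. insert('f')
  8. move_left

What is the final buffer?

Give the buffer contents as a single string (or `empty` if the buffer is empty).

Answer: klgradfrqgraf

Derivation:
After op 1 (move_left): buffer="kldrq" (len 5), cursors c1@1 c2@4, authorship .....
After op 2 (move_right): buffer="kldrq" (len 5), cursors c1@2 c2@5, authorship .....
After op 3 (insert('g')): buffer="klgdrqg" (len 7), cursors c1@3 c2@7, authorship ..1...2
After op 4 (insert('r')): buffer="klgrdrqgr" (len 9), cursors c1@4 c2@9, authorship ..11...22
After op 5 (insert('a')): buffer="klgradrqgra" (len 11), cursors c1@5 c2@11, authorship ..111...222
After op 6 (move_right): buffer="klgradrqgra" (len 11), cursors c1@6 c2@11, authorship ..111...222
After op 7 (insert('f')): buffer="klgradfrqgraf" (len 13), cursors c1@7 c2@13, authorship ..111.1..2222
After op 8 (move_left): buffer="klgradfrqgraf" (len 13), cursors c1@6 c2@12, authorship ..111.1..2222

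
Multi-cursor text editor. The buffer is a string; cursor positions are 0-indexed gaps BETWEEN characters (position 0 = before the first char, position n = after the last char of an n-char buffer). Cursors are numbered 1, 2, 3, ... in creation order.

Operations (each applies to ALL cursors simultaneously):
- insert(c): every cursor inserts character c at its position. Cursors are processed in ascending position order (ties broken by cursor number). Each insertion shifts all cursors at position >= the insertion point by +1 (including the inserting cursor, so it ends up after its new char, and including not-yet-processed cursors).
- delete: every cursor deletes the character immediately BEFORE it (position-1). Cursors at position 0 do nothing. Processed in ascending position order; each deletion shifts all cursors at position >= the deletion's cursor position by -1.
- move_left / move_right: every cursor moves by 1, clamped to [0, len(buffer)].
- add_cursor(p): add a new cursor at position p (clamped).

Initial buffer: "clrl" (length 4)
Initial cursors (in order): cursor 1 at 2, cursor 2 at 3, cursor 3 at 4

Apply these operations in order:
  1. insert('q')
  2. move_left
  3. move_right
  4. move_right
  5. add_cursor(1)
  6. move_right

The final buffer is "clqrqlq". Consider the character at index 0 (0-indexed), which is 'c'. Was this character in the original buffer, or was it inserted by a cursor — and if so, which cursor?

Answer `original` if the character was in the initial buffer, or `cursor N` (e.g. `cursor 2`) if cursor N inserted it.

Answer: original

Derivation:
After op 1 (insert('q')): buffer="clqrqlq" (len 7), cursors c1@3 c2@5 c3@7, authorship ..1.2.3
After op 2 (move_left): buffer="clqrqlq" (len 7), cursors c1@2 c2@4 c3@6, authorship ..1.2.3
After op 3 (move_right): buffer="clqrqlq" (len 7), cursors c1@3 c2@5 c3@7, authorship ..1.2.3
After op 4 (move_right): buffer="clqrqlq" (len 7), cursors c1@4 c2@6 c3@7, authorship ..1.2.3
After op 5 (add_cursor(1)): buffer="clqrqlq" (len 7), cursors c4@1 c1@4 c2@6 c3@7, authorship ..1.2.3
After op 6 (move_right): buffer="clqrqlq" (len 7), cursors c4@2 c1@5 c2@7 c3@7, authorship ..1.2.3
Authorship (.=original, N=cursor N): . . 1 . 2 . 3
Index 0: author = original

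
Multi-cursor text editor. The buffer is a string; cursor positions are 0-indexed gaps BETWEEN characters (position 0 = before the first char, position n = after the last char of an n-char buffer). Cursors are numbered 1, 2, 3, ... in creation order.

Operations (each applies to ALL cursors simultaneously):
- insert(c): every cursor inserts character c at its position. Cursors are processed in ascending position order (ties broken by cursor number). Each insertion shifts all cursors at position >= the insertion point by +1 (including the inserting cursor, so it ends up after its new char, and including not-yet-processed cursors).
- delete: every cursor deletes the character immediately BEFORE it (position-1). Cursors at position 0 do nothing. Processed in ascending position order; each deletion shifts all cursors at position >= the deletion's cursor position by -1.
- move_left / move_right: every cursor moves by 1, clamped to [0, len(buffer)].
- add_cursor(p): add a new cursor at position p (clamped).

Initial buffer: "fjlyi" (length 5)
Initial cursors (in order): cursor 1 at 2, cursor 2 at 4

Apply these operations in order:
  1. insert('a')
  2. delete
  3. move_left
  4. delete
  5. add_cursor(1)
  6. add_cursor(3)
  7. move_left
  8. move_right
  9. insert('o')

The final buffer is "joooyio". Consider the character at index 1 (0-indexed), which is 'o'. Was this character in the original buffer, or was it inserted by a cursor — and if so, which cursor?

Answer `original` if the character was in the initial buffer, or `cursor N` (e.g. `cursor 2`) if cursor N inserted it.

After op 1 (insert('a')): buffer="fjalyai" (len 7), cursors c1@3 c2@6, authorship ..1..2.
After op 2 (delete): buffer="fjlyi" (len 5), cursors c1@2 c2@4, authorship .....
After op 3 (move_left): buffer="fjlyi" (len 5), cursors c1@1 c2@3, authorship .....
After op 4 (delete): buffer="jyi" (len 3), cursors c1@0 c2@1, authorship ...
After op 5 (add_cursor(1)): buffer="jyi" (len 3), cursors c1@0 c2@1 c3@1, authorship ...
After op 6 (add_cursor(3)): buffer="jyi" (len 3), cursors c1@0 c2@1 c3@1 c4@3, authorship ...
After op 7 (move_left): buffer="jyi" (len 3), cursors c1@0 c2@0 c3@0 c4@2, authorship ...
After op 8 (move_right): buffer="jyi" (len 3), cursors c1@1 c2@1 c3@1 c4@3, authorship ...
After op 9 (insert('o')): buffer="joooyio" (len 7), cursors c1@4 c2@4 c3@4 c4@7, authorship .123..4
Authorship (.=original, N=cursor N): . 1 2 3 . . 4
Index 1: author = 1

Answer: cursor 1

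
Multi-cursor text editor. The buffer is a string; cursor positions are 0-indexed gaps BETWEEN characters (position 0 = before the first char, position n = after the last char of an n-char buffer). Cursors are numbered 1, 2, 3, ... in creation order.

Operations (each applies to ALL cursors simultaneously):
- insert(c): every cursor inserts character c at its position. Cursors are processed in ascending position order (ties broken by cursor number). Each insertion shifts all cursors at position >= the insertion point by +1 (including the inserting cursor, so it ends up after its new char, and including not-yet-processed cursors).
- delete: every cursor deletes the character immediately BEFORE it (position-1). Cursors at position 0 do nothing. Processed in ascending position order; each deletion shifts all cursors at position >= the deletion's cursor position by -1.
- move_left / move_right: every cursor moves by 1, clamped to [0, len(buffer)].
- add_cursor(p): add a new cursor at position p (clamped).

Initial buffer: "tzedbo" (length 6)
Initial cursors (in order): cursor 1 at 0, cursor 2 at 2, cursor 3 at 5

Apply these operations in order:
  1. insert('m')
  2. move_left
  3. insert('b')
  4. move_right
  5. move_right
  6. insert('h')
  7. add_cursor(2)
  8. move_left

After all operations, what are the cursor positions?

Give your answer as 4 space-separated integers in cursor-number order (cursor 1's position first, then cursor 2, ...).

After op 1 (insert('m')): buffer="mtzmedbmo" (len 9), cursors c1@1 c2@4 c3@8, authorship 1..2...3.
After op 2 (move_left): buffer="mtzmedbmo" (len 9), cursors c1@0 c2@3 c3@7, authorship 1..2...3.
After op 3 (insert('b')): buffer="bmtzbmedbbmo" (len 12), cursors c1@1 c2@5 c3@10, authorship 11..22...33.
After op 4 (move_right): buffer="bmtzbmedbbmo" (len 12), cursors c1@2 c2@6 c3@11, authorship 11..22...33.
After op 5 (move_right): buffer="bmtzbmedbbmo" (len 12), cursors c1@3 c2@7 c3@12, authorship 11..22...33.
After op 6 (insert('h')): buffer="bmthzbmehdbbmoh" (len 15), cursors c1@4 c2@9 c3@15, authorship 11.1.22.2..33.3
After op 7 (add_cursor(2)): buffer="bmthzbmehdbbmoh" (len 15), cursors c4@2 c1@4 c2@9 c3@15, authorship 11.1.22.2..33.3
After op 8 (move_left): buffer="bmthzbmehdbbmoh" (len 15), cursors c4@1 c1@3 c2@8 c3@14, authorship 11.1.22.2..33.3

Answer: 3 8 14 1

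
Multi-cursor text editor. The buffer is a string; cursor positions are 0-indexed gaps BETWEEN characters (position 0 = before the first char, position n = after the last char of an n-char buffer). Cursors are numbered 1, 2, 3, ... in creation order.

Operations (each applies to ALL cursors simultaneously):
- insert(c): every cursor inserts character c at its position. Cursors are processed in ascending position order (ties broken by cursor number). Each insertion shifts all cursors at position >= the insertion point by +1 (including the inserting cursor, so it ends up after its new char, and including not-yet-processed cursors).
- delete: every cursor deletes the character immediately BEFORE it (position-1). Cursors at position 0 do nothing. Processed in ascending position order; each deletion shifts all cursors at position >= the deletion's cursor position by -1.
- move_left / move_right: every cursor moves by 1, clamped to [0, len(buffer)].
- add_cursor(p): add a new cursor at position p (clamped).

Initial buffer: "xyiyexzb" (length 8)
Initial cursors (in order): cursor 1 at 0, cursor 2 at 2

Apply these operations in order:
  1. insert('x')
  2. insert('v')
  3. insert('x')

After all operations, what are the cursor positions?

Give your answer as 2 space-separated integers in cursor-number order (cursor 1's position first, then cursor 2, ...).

After op 1 (insert('x')): buffer="xxyxiyexzb" (len 10), cursors c1@1 c2@4, authorship 1..2......
After op 2 (insert('v')): buffer="xvxyxviyexzb" (len 12), cursors c1@2 c2@6, authorship 11..22......
After op 3 (insert('x')): buffer="xvxxyxvxiyexzb" (len 14), cursors c1@3 c2@8, authorship 111..222......

Answer: 3 8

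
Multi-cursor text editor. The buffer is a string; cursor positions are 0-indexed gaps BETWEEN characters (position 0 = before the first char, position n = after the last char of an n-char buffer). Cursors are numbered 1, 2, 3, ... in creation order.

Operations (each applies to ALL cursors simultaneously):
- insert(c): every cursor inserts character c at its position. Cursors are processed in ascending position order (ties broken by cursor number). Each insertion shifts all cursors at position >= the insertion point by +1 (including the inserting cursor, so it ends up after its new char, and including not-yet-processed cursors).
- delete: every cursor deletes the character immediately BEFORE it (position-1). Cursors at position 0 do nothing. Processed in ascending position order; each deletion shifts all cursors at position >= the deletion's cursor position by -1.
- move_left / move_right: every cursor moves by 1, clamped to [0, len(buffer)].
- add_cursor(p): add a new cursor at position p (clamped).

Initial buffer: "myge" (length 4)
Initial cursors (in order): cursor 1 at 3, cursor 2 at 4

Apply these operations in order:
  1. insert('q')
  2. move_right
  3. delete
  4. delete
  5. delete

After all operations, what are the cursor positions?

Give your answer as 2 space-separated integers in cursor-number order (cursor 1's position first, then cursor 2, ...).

After op 1 (insert('q')): buffer="mygqeq" (len 6), cursors c1@4 c2@6, authorship ...1.2
After op 2 (move_right): buffer="mygqeq" (len 6), cursors c1@5 c2@6, authorship ...1.2
After op 3 (delete): buffer="mygq" (len 4), cursors c1@4 c2@4, authorship ...1
After op 4 (delete): buffer="my" (len 2), cursors c1@2 c2@2, authorship ..
After op 5 (delete): buffer="" (len 0), cursors c1@0 c2@0, authorship 

Answer: 0 0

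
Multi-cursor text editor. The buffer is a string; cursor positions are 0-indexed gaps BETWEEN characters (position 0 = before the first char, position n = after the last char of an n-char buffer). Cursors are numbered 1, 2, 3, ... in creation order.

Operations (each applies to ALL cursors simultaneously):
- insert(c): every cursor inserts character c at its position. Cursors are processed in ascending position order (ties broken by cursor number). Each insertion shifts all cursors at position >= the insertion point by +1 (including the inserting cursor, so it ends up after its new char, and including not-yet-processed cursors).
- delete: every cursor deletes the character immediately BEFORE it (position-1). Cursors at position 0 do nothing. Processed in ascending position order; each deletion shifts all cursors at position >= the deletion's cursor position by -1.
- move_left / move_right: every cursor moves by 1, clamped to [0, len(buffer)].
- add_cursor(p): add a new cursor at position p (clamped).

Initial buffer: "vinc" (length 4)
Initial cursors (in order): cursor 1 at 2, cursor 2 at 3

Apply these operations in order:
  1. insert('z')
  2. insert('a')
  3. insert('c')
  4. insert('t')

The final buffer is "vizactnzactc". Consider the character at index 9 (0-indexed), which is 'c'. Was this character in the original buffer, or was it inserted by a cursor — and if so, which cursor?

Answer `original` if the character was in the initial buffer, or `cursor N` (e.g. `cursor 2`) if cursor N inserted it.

After op 1 (insert('z')): buffer="viznzc" (len 6), cursors c1@3 c2@5, authorship ..1.2.
After op 2 (insert('a')): buffer="vizanzac" (len 8), cursors c1@4 c2@7, authorship ..11.22.
After op 3 (insert('c')): buffer="vizacnzacc" (len 10), cursors c1@5 c2@9, authorship ..111.222.
After op 4 (insert('t')): buffer="vizactnzactc" (len 12), cursors c1@6 c2@11, authorship ..1111.2222.
Authorship (.=original, N=cursor N): . . 1 1 1 1 . 2 2 2 2 .
Index 9: author = 2

Answer: cursor 2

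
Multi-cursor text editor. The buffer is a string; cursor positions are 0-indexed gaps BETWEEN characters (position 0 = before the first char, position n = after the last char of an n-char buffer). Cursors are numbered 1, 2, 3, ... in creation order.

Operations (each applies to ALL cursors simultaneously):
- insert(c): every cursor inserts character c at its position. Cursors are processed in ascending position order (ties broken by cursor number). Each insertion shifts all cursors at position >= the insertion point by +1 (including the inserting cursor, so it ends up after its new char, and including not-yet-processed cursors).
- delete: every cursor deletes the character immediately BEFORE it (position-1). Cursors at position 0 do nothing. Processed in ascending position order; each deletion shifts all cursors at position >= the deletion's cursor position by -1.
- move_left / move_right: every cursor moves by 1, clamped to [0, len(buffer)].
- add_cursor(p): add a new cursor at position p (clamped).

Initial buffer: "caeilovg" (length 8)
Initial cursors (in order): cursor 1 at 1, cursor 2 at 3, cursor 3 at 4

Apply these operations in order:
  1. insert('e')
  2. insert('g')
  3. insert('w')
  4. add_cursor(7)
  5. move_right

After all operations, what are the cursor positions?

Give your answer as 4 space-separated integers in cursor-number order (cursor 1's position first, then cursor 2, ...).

Answer: 5 10 14 8

Derivation:
After op 1 (insert('e')): buffer="ceaeeielovg" (len 11), cursors c1@2 c2@5 c3@7, authorship .1..2.3....
After op 2 (insert('g')): buffer="cegaeegieglovg" (len 14), cursors c1@3 c2@7 c3@10, authorship .11..22.33....
After op 3 (insert('w')): buffer="cegwaeegwiegwlovg" (len 17), cursors c1@4 c2@9 c3@13, authorship .111..222.333....
After op 4 (add_cursor(7)): buffer="cegwaeegwiegwlovg" (len 17), cursors c1@4 c4@7 c2@9 c3@13, authorship .111..222.333....
After op 5 (move_right): buffer="cegwaeegwiegwlovg" (len 17), cursors c1@5 c4@8 c2@10 c3@14, authorship .111..222.333....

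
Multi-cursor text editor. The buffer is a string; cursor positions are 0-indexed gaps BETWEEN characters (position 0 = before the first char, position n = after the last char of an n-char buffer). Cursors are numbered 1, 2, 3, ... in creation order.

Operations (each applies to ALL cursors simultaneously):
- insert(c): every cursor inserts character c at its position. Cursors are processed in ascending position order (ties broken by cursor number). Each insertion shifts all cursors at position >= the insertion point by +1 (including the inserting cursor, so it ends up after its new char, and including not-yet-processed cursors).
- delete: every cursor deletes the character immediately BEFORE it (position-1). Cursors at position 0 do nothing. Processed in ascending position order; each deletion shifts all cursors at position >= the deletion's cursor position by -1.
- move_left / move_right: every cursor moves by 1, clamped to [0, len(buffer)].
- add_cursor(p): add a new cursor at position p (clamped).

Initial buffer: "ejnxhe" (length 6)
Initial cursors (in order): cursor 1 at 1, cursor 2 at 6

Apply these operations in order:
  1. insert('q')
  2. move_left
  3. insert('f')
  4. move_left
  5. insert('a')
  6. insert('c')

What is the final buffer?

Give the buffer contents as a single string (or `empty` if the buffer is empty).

Answer: eacfqjnxheacfq

Derivation:
After op 1 (insert('q')): buffer="eqjnxheq" (len 8), cursors c1@2 c2@8, authorship .1.....2
After op 2 (move_left): buffer="eqjnxheq" (len 8), cursors c1@1 c2@7, authorship .1.....2
After op 3 (insert('f')): buffer="efqjnxhefq" (len 10), cursors c1@2 c2@9, authorship .11.....22
After op 4 (move_left): buffer="efqjnxhefq" (len 10), cursors c1@1 c2@8, authorship .11.....22
After op 5 (insert('a')): buffer="eafqjnxheafq" (len 12), cursors c1@2 c2@10, authorship .111.....222
After op 6 (insert('c')): buffer="eacfqjnxheacfq" (len 14), cursors c1@3 c2@12, authorship .1111.....2222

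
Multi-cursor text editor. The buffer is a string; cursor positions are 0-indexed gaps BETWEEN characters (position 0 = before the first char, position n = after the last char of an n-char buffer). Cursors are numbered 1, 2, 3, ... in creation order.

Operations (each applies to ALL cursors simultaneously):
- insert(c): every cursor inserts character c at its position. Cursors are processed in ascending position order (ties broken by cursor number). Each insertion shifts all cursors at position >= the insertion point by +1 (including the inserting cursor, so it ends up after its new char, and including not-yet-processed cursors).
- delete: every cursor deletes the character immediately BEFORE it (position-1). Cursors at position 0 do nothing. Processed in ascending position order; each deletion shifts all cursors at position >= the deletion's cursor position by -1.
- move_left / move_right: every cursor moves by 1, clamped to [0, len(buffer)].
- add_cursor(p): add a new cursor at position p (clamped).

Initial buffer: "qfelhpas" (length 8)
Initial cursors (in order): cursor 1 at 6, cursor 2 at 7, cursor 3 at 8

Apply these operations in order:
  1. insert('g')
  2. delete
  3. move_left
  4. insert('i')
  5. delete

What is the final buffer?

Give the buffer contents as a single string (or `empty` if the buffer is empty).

Answer: qfelhpas

Derivation:
After op 1 (insert('g')): buffer="qfelhpgagsg" (len 11), cursors c1@7 c2@9 c3@11, authorship ......1.2.3
After op 2 (delete): buffer="qfelhpas" (len 8), cursors c1@6 c2@7 c3@8, authorship ........
After op 3 (move_left): buffer="qfelhpas" (len 8), cursors c1@5 c2@6 c3@7, authorship ........
After op 4 (insert('i')): buffer="qfelhipiais" (len 11), cursors c1@6 c2@8 c3@10, authorship .....1.2.3.
After op 5 (delete): buffer="qfelhpas" (len 8), cursors c1@5 c2@6 c3@7, authorship ........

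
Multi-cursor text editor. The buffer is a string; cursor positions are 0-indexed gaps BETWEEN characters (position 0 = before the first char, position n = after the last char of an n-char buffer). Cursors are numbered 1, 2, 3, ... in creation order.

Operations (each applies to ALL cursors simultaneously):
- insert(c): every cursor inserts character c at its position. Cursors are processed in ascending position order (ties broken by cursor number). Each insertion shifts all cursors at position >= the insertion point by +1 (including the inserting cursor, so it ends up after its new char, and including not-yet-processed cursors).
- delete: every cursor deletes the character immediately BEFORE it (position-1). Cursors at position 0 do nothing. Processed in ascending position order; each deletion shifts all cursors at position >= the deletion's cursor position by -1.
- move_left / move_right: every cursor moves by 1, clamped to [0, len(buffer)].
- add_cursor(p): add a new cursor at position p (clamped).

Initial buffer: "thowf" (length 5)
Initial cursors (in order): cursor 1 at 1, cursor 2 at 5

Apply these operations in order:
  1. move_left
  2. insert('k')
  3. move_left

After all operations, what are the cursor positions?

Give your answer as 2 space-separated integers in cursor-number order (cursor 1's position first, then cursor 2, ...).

Answer: 0 5

Derivation:
After op 1 (move_left): buffer="thowf" (len 5), cursors c1@0 c2@4, authorship .....
After op 2 (insert('k')): buffer="kthowkf" (len 7), cursors c1@1 c2@6, authorship 1....2.
After op 3 (move_left): buffer="kthowkf" (len 7), cursors c1@0 c2@5, authorship 1....2.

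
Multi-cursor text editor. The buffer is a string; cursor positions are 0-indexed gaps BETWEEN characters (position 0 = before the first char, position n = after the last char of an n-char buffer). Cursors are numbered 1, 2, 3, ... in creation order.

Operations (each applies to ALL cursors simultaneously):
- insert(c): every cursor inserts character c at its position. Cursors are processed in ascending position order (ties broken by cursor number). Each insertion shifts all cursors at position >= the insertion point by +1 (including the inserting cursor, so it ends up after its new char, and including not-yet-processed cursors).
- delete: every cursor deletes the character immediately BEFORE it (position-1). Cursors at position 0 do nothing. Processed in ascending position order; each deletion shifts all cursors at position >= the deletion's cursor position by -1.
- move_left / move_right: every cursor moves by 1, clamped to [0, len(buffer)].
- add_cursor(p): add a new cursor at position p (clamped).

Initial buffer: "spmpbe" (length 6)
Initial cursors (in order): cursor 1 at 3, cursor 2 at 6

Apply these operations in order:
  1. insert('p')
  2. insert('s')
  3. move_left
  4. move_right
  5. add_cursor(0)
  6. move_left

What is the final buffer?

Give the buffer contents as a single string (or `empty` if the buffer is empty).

After op 1 (insert('p')): buffer="spmppbep" (len 8), cursors c1@4 c2@8, authorship ...1...2
After op 2 (insert('s')): buffer="spmpspbeps" (len 10), cursors c1@5 c2@10, authorship ...11...22
After op 3 (move_left): buffer="spmpspbeps" (len 10), cursors c1@4 c2@9, authorship ...11...22
After op 4 (move_right): buffer="spmpspbeps" (len 10), cursors c1@5 c2@10, authorship ...11...22
After op 5 (add_cursor(0)): buffer="spmpspbeps" (len 10), cursors c3@0 c1@5 c2@10, authorship ...11...22
After op 6 (move_left): buffer="spmpspbeps" (len 10), cursors c3@0 c1@4 c2@9, authorship ...11...22

Answer: spmpspbeps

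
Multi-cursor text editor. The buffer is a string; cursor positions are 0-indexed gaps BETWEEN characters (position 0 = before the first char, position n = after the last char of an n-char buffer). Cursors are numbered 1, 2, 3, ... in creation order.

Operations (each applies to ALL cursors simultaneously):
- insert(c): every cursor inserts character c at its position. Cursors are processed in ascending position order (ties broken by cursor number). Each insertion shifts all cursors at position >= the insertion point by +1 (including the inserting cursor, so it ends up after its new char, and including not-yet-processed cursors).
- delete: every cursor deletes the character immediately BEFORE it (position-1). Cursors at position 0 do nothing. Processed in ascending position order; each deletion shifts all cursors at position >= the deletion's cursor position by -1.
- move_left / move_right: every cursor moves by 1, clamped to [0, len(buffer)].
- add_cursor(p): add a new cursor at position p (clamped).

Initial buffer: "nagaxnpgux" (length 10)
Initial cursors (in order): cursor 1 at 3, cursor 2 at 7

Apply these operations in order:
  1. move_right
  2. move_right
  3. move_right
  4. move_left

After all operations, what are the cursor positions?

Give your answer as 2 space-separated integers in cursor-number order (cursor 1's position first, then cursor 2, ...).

After op 1 (move_right): buffer="nagaxnpgux" (len 10), cursors c1@4 c2@8, authorship ..........
After op 2 (move_right): buffer="nagaxnpgux" (len 10), cursors c1@5 c2@9, authorship ..........
After op 3 (move_right): buffer="nagaxnpgux" (len 10), cursors c1@6 c2@10, authorship ..........
After op 4 (move_left): buffer="nagaxnpgux" (len 10), cursors c1@5 c2@9, authorship ..........

Answer: 5 9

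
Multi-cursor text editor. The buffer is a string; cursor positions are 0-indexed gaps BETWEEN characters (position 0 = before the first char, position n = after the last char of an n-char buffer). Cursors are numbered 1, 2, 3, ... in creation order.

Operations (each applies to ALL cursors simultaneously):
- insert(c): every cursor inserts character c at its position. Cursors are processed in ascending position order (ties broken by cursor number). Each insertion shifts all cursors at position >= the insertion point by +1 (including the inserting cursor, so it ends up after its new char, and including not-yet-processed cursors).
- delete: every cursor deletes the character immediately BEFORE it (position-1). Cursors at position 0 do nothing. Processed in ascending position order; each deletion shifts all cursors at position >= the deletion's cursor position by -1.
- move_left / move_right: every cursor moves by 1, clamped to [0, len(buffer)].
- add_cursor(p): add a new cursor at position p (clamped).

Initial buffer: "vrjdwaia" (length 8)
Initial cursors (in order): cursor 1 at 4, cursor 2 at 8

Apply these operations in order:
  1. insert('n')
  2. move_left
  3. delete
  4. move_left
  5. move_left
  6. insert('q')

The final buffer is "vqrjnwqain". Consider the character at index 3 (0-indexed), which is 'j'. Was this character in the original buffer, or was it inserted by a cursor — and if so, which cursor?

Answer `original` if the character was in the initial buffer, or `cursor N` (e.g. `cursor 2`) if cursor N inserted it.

Answer: original

Derivation:
After op 1 (insert('n')): buffer="vrjdnwaian" (len 10), cursors c1@5 c2@10, authorship ....1....2
After op 2 (move_left): buffer="vrjdnwaian" (len 10), cursors c1@4 c2@9, authorship ....1....2
After op 3 (delete): buffer="vrjnwain" (len 8), cursors c1@3 c2@7, authorship ...1...2
After op 4 (move_left): buffer="vrjnwain" (len 8), cursors c1@2 c2@6, authorship ...1...2
After op 5 (move_left): buffer="vrjnwain" (len 8), cursors c1@1 c2@5, authorship ...1...2
After op 6 (insert('q')): buffer="vqrjnwqain" (len 10), cursors c1@2 c2@7, authorship .1..1.2..2
Authorship (.=original, N=cursor N): . 1 . . 1 . 2 . . 2
Index 3: author = original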